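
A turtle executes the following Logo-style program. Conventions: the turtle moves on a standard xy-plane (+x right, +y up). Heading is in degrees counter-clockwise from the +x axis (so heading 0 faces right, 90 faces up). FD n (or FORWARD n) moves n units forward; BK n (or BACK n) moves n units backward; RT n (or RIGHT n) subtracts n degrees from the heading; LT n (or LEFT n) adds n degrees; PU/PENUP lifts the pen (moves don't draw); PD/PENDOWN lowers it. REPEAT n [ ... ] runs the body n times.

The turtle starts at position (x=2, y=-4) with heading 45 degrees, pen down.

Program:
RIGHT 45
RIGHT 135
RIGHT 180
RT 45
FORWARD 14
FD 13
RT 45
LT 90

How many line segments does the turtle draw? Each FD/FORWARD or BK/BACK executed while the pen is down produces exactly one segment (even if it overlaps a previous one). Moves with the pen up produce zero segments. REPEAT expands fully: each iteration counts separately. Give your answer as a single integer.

Executing turtle program step by step:
Start: pos=(2,-4), heading=45, pen down
RT 45: heading 45 -> 0
RT 135: heading 0 -> 225
RT 180: heading 225 -> 45
RT 45: heading 45 -> 0
FD 14: (2,-4) -> (16,-4) [heading=0, draw]
FD 13: (16,-4) -> (29,-4) [heading=0, draw]
RT 45: heading 0 -> 315
LT 90: heading 315 -> 45
Final: pos=(29,-4), heading=45, 2 segment(s) drawn
Segments drawn: 2

Answer: 2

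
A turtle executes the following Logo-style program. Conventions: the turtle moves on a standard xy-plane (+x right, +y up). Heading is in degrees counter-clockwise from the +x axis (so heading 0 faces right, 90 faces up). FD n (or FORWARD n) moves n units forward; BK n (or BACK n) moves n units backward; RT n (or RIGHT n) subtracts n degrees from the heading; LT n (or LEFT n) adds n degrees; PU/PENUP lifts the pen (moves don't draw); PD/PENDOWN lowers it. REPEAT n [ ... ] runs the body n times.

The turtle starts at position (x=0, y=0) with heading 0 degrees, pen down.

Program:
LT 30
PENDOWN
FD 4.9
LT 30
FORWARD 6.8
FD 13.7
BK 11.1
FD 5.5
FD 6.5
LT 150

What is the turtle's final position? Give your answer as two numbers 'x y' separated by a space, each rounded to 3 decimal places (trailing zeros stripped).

Executing turtle program step by step:
Start: pos=(0,0), heading=0, pen down
LT 30: heading 0 -> 30
PD: pen down
FD 4.9: (0,0) -> (4.244,2.45) [heading=30, draw]
LT 30: heading 30 -> 60
FD 6.8: (4.244,2.45) -> (7.644,8.339) [heading=60, draw]
FD 13.7: (7.644,8.339) -> (14.494,20.204) [heading=60, draw]
BK 11.1: (14.494,20.204) -> (8.944,10.591) [heading=60, draw]
FD 5.5: (8.944,10.591) -> (11.694,15.354) [heading=60, draw]
FD 6.5: (11.694,15.354) -> (14.944,20.983) [heading=60, draw]
LT 150: heading 60 -> 210
Final: pos=(14.944,20.983), heading=210, 6 segment(s) drawn

Answer: 14.944 20.983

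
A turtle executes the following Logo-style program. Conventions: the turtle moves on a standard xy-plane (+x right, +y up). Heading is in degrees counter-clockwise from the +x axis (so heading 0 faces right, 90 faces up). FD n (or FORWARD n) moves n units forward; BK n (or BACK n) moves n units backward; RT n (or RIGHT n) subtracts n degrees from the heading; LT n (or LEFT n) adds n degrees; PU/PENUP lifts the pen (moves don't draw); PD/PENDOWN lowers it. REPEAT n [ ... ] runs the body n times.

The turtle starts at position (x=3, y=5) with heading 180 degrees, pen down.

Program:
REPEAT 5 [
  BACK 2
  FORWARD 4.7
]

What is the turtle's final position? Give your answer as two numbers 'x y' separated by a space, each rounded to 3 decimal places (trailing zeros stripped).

Executing turtle program step by step:
Start: pos=(3,5), heading=180, pen down
REPEAT 5 [
  -- iteration 1/5 --
  BK 2: (3,5) -> (5,5) [heading=180, draw]
  FD 4.7: (5,5) -> (0.3,5) [heading=180, draw]
  -- iteration 2/5 --
  BK 2: (0.3,5) -> (2.3,5) [heading=180, draw]
  FD 4.7: (2.3,5) -> (-2.4,5) [heading=180, draw]
  -- iteration 3/5 --
  BK 2: (-2.4,5) -> (-0.4,5) [heading=180, draw]
  FD 4.7: (-0.4,5) -> (-5.1,5) [heading=180, draw]
  -- iteration 4/5 --
  BK 2: (-5.1,5) -> (-3.1,5) [heading=180, draw]
  FD 4.7: (-3.1,5) -> (-7.8,5) [heading=180, draw]
  -- iteration 5/5 --
  BK 2: (-7.8,5) -> (-5.8,5) [heading=180, draw]
  FD 4.7: (-5.8,5) -> (-10.5,5) [heading=180, draw]
]
Final: pos=(-10.5,5), heading=180, 10 segment(s) drawn

Answer: -10.5 5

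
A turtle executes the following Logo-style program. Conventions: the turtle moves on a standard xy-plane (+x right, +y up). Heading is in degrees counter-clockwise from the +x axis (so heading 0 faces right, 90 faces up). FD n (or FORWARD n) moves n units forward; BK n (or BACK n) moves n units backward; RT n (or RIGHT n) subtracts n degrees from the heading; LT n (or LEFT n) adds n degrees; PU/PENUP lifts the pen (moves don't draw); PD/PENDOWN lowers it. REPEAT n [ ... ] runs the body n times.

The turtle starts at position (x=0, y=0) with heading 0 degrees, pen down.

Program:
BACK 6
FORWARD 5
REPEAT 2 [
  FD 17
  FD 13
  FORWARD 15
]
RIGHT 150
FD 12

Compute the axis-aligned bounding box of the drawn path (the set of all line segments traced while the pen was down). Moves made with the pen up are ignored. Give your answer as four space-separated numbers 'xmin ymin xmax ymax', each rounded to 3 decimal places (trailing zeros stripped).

Answer: -6 -6 89 0

Derivation:
Executing turtle program step by step:
Start: pos=(0,0), heading=0, pen down
BK 6: (0,0) -> (-6,0) [heading=0, draw]
FD 5: (-6,0) -> (-1,0) [heading=0, draw]
REPEAT 2 [
  -- iteration 1/2 --
  FD 17: (-1,0) -> (16,0) [heading=0, draw]
  FD 13: (16,0) -> (29,0) [heading=0, draw]
  FD 15: (29,0) -> (44,0) [heading=0, draw]
  -- iteration 2/2 --
  FD 17: (44,0) -> (61,0) [heading=0, draw]
  FD 13: (61,0) -> (74,0) [heading=0, draw]
  FD 15: (74,0) -> (89,0) [heading=0, draw]
]
RT 150: heading 0 -> 210
FD 12: (89,0) -> (78.608,-6) [heading=210, draw]
Final: pos=(78.608,-6), heading=210, 9 segment(s) drawn

Segment endpoints: x in {-6, -1, 0, 16, 29, 44, 61, 74, 78.608, 89}, y in {-6, 0}
xmin=-6, ymin=-6, xmax=89, ymax=0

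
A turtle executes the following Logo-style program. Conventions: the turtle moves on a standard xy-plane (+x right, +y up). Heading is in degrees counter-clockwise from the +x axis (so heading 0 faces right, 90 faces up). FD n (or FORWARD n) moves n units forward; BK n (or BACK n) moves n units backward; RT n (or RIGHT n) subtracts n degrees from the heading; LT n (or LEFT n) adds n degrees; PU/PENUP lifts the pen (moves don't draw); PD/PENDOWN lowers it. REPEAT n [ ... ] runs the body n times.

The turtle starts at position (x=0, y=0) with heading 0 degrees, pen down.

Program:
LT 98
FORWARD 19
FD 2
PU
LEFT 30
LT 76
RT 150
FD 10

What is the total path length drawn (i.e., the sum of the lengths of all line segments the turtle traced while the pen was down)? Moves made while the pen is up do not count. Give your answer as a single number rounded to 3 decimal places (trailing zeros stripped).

Answer: 21

Derivation:
Executing turtle program step by step:
Start: pos=(0,0), heading=0, pen down
LT 98: heading 0 -> 98
FD 19: (0,0) -> (-2.644,18.815) [heading=98, draw]
FD 2: (-2.644,18.815) -> (-2.923,20.796) [heading=98, draw]
PU: pen up
LT 30: heading 98 -> 128
LT 76: heading 128 -> 204
RT 150: heading 204 -> 54
FD 10: (-2.923,20.796) -> (2.955,28.886) [heading=54, move]
Final: pos=(2.955,28.886), heading=54, 2 segment(s) drawn

Segment lengths:
  seg 1: (0,0) -> (-2.644,18.815), length = 19
  seg 2: (-2.644,18.815) -> (-2.923,20.796), length = 2
Total = 21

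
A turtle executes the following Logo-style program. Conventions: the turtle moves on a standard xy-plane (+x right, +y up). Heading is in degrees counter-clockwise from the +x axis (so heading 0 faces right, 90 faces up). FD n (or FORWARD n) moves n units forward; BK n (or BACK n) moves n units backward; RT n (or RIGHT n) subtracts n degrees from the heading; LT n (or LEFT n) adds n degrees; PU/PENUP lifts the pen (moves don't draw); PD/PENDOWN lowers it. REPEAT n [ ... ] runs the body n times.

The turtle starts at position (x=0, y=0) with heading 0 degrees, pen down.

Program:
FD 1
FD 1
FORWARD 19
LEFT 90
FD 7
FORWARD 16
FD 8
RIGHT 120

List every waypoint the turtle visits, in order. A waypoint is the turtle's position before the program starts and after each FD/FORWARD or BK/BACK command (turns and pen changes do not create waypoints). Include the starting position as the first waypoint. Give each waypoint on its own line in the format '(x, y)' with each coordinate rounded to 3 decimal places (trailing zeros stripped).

Answer: (0, 0)
(1, 0)
(2, 0)
(21, 0)
(21, 7)
(21, 23)
(21, 31)

Derivation:
Executing turtle program step by step:
Start: pos=(0,0), heading=0, pen down
FD 1: (0,0) -> (1,0) [heading=0, draw]
FD 1: (1,0) -> (2,0) [heading=0, draw]
FD 19: (2,0) -> (21,0) [heading=0, draw]
LT 90: heading 0 -> 90
FD 7: (21,0) -> (21,7) [heading=90, draw]
FD 16: (21,7) -> (21,23) [heading=90, draw]
FD 8: (21,23) -> (21,31) [heading=90, draw]
RT 120: heading 90 -> 330
Final: pos=(21,31), heading=330, 6 segment(s) drawn
Waypoints (7 total):
(0, 0)
(1, 0)
(2, 0)
(21, 0)
(21, 7)
(21, 23)
(21, 31)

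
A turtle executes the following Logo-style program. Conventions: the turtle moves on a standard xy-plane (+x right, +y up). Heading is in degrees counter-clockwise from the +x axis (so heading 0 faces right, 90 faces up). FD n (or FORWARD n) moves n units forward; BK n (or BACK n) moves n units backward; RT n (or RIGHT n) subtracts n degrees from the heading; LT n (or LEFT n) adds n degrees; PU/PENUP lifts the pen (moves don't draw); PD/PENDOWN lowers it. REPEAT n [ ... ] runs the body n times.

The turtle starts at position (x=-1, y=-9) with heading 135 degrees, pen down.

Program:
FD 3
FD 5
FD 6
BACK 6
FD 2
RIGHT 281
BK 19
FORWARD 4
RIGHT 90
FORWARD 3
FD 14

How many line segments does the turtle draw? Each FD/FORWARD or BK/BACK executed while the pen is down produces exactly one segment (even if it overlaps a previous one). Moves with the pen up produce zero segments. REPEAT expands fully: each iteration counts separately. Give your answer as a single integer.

Answer: 9

Derivation:
Executing turtle program step by step:
Start: pos=(-1,-9), heading=135, pen down
FD 3: (-1,-9) -> (-3.121,-6.879) [heading=135, draw]
FD 5: (-3.121,-6.879) -> (-6.657,-3.343) [heading=135, draw]
FD 6: (-6.657,-3.343) -> (-10.899,0.899) [heading=135, draw]
BK 6: (-10.899,0.899) -> (-6.657,-3.343) [heading=135, draw]
FD 2: (-6.657,-3.343) -> (-8.071,-1.929) [heading=135, draw]
RT 281: heading 135 -> 214
BK 19: (-8.071,-1.929) -> (7.681,8.696) [heading=214, draw]
FD 4: (7.681,8.696) -> (4.364,6.459) [heading=214, draw]
RT 90: heading 214 -> 124
FD 3: (4.364,6.459) -> (2.687,8.946) [heading=124, draw]
FD 14: (2.687,8.946) -> (-5.142,20.553) [heading=124, draw]
Final: pos=(-5.142,20.553), heading=124, 9 segment(s) drawn
Segments drawn: 9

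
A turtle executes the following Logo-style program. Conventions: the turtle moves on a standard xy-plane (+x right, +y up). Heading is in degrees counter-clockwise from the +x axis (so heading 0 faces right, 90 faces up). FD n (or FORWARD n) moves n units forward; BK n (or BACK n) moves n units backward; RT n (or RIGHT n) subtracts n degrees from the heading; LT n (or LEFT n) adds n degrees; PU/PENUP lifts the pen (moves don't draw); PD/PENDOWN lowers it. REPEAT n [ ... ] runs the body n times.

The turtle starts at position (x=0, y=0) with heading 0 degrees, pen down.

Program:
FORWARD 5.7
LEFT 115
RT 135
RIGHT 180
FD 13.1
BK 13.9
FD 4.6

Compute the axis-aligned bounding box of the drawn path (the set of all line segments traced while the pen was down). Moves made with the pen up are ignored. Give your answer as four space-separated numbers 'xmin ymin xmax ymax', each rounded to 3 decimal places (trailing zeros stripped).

Answer: -6.61 -0.274 6.452 4.48

Derivation:
Executing turtle program step by step:
Start: pos=(0,0), heading=0, pen down
FD 5.7: (0,0) -> (5.7,0) [heading=0, draw]
LT 115: heading 0 -> 115
RT 135: heading 115 -> 340
RT 180: heading 340 -> 160
FD 13.1: (5.7,0) -> (-6.61,4.48) [heading=160, draw]
BK 13.9: (-6.61,4.48) -> (6.452,-0.274) [heading=160, draw]
FD 4.6: (6.452,-0.274) -> (2.129,1.3) [heading=160, draw]
Final: pos=(2.129,1.3), heading=160, 4 segment(s) drawn

Segment endpoints: x in {-6.61, 0, 2.129, 5.7, 6.452}, y in {-0.274, 0, 1.3, 4.48}
xmin=-6.61, ymin=-0.274, xmax=6.452, ymax=4.48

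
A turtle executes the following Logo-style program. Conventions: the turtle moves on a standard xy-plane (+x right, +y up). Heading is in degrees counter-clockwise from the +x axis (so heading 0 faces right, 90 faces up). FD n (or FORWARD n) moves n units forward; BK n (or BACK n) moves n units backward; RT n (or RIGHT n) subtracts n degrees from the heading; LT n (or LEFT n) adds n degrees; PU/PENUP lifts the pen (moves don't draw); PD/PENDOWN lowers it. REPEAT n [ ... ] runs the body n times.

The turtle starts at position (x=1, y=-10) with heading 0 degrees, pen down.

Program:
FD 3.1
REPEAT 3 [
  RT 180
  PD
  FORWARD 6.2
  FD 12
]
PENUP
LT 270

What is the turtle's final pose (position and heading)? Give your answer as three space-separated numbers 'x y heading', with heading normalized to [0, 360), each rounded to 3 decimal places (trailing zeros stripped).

Answer: -14.1 -10 90

Derivation:
Executing turtle program step by step:
Start: pos=(1,-10), heading=0, pen down
FD 3.1: (1,-10) -> (4.1,-10) [heading=0, draw]
REPEAT 3 [
  -- iteration 1/3 --
  RT 180: heading 0 -> 180
  PD: pen down
  FD 6.2: (4.1,-10) -> (-2.1,-10) [heading=180, draw]
  FD 12: (-2.1,-10) -> (-14.1,-10) [heading=180, draw]
  -- iteration 2/3 --
  RT 180: heading 180 -> 0
  PD: pen down
  FD 6.2: (-14.1,-10) -> (-7.9,-10) [heading=0, draw]
  FD 12: (-7.9,-10) -> (4.1,-10) [heading=0, draw]
  -- iteration 3/3 --
  RT 180: heading 0 -> 180
  PD: pen down
  FD 6.2: (4.1,-10) -> (-2.1,-10) [heading=180, draw]
  FD 12: (-2.1,-10) -> (-14.1,-10) [heading=180, draw]
]
PU: pen up
LT 270: heading 180 -> 90
Final: pos=(-14.1,-10), heading=90, 7 segment(s) drawn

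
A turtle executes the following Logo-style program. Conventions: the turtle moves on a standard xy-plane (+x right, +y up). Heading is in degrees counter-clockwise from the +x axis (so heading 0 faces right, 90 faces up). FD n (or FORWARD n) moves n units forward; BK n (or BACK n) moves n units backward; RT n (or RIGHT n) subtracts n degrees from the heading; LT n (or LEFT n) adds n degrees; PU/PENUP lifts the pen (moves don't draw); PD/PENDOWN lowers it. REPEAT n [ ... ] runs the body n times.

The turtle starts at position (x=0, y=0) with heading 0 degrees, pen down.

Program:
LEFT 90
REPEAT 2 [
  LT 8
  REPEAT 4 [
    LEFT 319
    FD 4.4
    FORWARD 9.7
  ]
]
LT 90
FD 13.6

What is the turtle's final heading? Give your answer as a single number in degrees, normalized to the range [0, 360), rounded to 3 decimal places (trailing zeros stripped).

Answer: 228

Derivation:
Executing turtle program step by step:
Start: pos=(0,0), heading=0, pen down
LT 90: heading 0 -> 90
REPEAT 2 [
  -- iteration 1/2 --
  LT 8: heading 90 -> 98
  REPEAT 4 [
    -- iteration 1/4 --
    LT 319: heading 98 -> 57
    FD 4.4: (0,0) -> (2.396,3.69) [heading=57, draw]
    FD 9.7: (2.396,3.69) -> (7.679,11.825) [heading=57, draw]
    -- iteration 2/4 --
    LT 319: heading 57 -> 16
    FD 4.4: (7.679,11.825) -> (11.909,13.038) [heading=16, draw]
    FD 9.7: (11.909,13.038) -> (21.233,15.712) [heading=16, draw]
    -- iteration 3/4 --
    LT 319: heading 16 -> 335
    FD 4.4: (21.233,15.712) -> (25.221,13.852) [heading=335, draw]
    FD 9.7: (25.221,13.852) -> (34.012,9.753) [heading=335, draw]
    -- iteration 4/4 --
    LT 319: heading 335 -> 294
    FD 4.4: (34.012,9.753) -> (35.802,5.733) [heading=294, draw]
    FD 9.7: (35.802,5.733) -> (39.747,-3.128) [heading=294, draw]
  ]
  -- iteration 2/2 --
  LT 8: heading 294 -> 302
  REPEAT 4 [
    -- iteration 1/4 --
    LT 319: heading 302 -> 261
    FD 4.4: (39.747,-3.128) -> (39.059,-7.474) [heading=261, draw]
    FD 9.7: (39.059,-7.474) -> (37.541,-17.055) [heading=261, draw]
    -- iteration 2/4 --
    LT 319: heading 261 -> 220
    FD 4.4: (37.541,-17.055) -> (34.171,-19.883) [heading=220, draw]
    FD 9.7: (34.171,-19.883) -> (26.74,-26.118) [heading=220, draw]
    -- iteration 3/4 --
    LT 319: heading 220 -> 179
    FD 4.4: (26.74,-26.118) -> (22.341,-26.041) [heading=179, draw]
    FD 9.7: (22.341,-26.041) -> (12.642,-25.872) [heading=179, draw]
    -- iteration 4/4 --
    LT 319: heading 179 -> 138
    FD 4.4: (12.642,-25.872) -> (9.372,-22.928) [heading=138, draw]
    FD 9.7: (9.372,-22.928) -> (2.164,-16.437) [heading=138, draw]
  ]
]
LT 90: heading 138 -> 228
FD 13.6: (2.164,-16.437) -> (-6.936,-26.544) [heading=228, draw]
Final: pos=(-6.936,-26.544), heading=228, 17 segment(s) drawn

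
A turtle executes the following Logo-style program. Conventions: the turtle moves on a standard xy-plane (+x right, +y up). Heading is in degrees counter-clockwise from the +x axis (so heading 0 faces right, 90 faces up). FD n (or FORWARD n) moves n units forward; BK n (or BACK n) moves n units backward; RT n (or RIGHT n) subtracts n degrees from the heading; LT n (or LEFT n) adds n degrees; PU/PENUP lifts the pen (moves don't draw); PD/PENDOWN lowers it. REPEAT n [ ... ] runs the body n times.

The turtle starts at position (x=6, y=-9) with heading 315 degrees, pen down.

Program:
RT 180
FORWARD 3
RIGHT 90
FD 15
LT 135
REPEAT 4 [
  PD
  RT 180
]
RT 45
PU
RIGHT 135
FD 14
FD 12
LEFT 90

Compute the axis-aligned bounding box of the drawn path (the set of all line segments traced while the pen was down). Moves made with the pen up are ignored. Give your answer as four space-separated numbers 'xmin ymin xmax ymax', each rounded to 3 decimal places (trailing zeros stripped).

Executing turtle program step by step:
Start: pos=(6,-9), heading=315, pen down
RT 180: heading 315 -> 135
FD 3: (6,-9) -> (3.879,-6.879) [heading=135, draw]
RT 90: heading 135 -> 45
FD 15: (3.879,-6.879) -> (14.485,3.728) [heading=45, draw]
LT 135: heading 45 -> 180
REPEAT 4 [
  -- iteration 1/4 --
  PD: pen down
  RT 180: heading 180 -> 0
  -- iteration 2/4 --
  PD: pen down
  RT 180: heading 0 -> 180
  -- iteration 3/4 --
  PD: pen down
  RT 180: heading 180 -> 0
  -- iteration 4/4 --
  PD: pen down
  RT 180: heading 0 -> 180
]
RT 45: heading 180 -> 135
PU: pen up
RT 135: heading 135 -> 0
FD 14: (14.485,3.728) -> (28.485,3.728) [heading=0, move]
FD 12: (28.485,3.728) -> (40.485,3.728) [heading=0, move]
LT 90: heading 0 -> 90
Final: pos=(40.485,3.728), heading=90, 2 segment(s) drawn

Segment endpoints: x in {3.879, 6, 14.485}, y in {-9, -6.879, 3.728}
xmin=3.879, ymin=-9, xmax=14.485, ymax=3.728

Answer: 3.879 -9 14.485 3.728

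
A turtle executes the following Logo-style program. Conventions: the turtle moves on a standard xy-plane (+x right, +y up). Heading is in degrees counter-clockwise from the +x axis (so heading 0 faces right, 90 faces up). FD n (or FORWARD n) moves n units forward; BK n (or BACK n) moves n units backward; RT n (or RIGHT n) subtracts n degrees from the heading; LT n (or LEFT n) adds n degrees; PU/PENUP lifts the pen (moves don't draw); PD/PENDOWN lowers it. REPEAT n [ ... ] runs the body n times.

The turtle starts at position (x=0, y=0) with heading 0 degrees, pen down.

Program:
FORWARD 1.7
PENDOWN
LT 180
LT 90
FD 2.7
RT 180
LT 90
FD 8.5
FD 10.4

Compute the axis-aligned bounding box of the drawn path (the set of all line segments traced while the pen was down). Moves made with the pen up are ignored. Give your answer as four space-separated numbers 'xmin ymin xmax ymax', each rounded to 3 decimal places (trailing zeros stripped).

Executing turtle program step by step:
Start: pos=(0,0), heading=0, pen down
FD 1.7: (0,0) -> (1.7,0) [heading=0, draw]
PD: pen down
LT 180: heading 0 -> 180
LT 90: heading 180 -> 270
FD 2.7: (1.7,0) -> (1.7,-2.7) [heading=270, draw]
RT 180: heading 270 -> 90
LT 90: heading 90 -> 180
FD 8.5: (1.7,-2.7) -> (-6.8,-2.7) [heading=180, draw]
FD 10.4: (-6.8,-2.7) -> (-17.2,-2.7) [heading=180, draw]
Final: pos=(-17.2,-2.7), heading=180, 4 segment(s) drawn

Segment endpoints: x in {-17.2, -6.8, 0, 1.7, 1.7}, y in {-2.7, -2.7, -2.7, 0}
xmin=-17.2, ymin=-2.7, xmax=1.7, ymax=0

Answer: -17.2 -2.7 1.7 0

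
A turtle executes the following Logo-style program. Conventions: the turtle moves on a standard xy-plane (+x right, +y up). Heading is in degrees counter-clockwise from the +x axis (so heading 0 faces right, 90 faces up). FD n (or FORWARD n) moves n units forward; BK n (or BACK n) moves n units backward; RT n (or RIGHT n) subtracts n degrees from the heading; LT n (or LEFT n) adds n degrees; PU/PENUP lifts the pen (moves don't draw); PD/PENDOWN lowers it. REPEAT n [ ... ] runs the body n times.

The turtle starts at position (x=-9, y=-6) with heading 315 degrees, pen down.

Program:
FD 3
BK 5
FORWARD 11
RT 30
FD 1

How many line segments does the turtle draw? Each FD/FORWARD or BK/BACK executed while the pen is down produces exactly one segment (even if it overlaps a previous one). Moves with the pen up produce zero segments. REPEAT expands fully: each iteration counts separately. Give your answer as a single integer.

Executing turtle program step by step:
Start: pos=(-9,-6), heading=315, pen down
FD 3: (-9,-6) -> (-6.879,-8.121) [heading=315, draw]
BK 5: (-6.879,-8.121) -> (-10.414,-4.586) [heading=315, draw]
FD 11: (-10.414,-4.586) -> (-2.636,-12.364) [heading=315, draw]
RT 30: heading 315 -> 285
FD 1: (-2.636,-12.364) -> (-2.377,-13.33) [heading=285, draw]
Final: pos=(-2.377,-13.33), heading=285, 4 segment(s) drawn
Segments drawn: 4

Answer: 4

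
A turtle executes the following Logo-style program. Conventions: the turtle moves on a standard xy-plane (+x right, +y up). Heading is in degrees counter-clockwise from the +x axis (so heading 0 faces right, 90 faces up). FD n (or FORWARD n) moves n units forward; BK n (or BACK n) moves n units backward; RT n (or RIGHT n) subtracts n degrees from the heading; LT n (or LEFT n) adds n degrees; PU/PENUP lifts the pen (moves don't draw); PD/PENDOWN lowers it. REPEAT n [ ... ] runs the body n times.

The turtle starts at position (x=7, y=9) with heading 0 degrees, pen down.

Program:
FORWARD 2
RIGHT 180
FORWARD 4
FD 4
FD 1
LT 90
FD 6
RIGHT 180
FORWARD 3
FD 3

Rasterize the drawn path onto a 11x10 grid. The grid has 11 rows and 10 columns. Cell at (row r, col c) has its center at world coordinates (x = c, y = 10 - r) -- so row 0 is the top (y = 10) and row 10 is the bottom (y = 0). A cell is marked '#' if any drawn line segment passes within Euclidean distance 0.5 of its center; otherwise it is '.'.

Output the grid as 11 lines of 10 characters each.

Segment 0: (7,9) -> (9,9)
Segment 1: (9,9) -> (5,9)
Segment 2: (5,9) -> (1,9)
Segment 3: (1,9) -> (0,9)
Segment 4: (0,9) -> (0,3)
Segment 5: (0,3) -> (-0,6)
Segment 6: (-0,6) -> (-0,9)

Answer: ..........
##########
#.........
#.........
#.........
#.........
#.........
#.........
..........
..........
..........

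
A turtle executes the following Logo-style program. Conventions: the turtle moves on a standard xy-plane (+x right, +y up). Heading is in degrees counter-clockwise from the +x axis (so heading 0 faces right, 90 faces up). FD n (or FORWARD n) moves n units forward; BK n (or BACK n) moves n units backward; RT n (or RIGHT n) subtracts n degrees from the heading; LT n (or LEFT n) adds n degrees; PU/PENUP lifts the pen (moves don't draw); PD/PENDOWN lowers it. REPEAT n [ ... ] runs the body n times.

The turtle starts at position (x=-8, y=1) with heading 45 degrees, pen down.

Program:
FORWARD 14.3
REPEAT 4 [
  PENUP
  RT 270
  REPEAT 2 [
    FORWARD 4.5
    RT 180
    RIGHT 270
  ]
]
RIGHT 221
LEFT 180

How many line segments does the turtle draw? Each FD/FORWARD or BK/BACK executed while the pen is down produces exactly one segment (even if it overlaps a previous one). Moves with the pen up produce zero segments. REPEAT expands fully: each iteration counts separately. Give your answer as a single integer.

Executing turtle program step by step:
Start: pos=(-8,1), heading=45, pen down
FD 14.3: (-8,1) -> (2.112,11.112) [heading=45, draw]
REPEAT 4 [
  -- iteration 1/4 --
  PU: pen up
  RT 270: heading 45 -> 135
  REPEAT 2 [
    -- iteration 1/2 --
    FD 4.5: (2.112,11.112) -> (-1.07,14.294) [heading=135, move]
    RT 180: heading 135 -> 315
    RT 270: heading 315 -> 45
    -- iteration 2/2 --
    FD 4.5: (-1.07,14.294) -> (2.112,17.476) [heading=45, move]
    RT 180: heading 45 -> 225
    RT 270: heading 225 -> 315
  ]
  -- iteration 2/4 --
  PU: pen up
  RT 270: heading 315 -> 45
  REPEAT 2 [
    -- iteration 1/2 --
    FD 4.5: (2.112,17.476) -> (5.294,20.658) [heading=45, move]
    RT 180: heading 45 -> 225
    RT 270: heading 225 -> 315
    -- iteration 2/2 --
    FD 4.5: (5.294,20.658) -> (8.476,17.476) [heading=315, move]
    RT 180: heading 315 -> 135
    RT 270: heading 135 -> 225
  ]
  -- iteration 3/4 --
  PU: pen up
  RT 270: heading 225 -> 315
  REPEAT 2 [
    -- iteration 1/2 --
    FD 4.5: (8.476,17.476) -> (11.658,14.294) [heading=315, move]
    RT 180: heading 315 -> 135
    RT 270: heading 135 -> 225
    -- iteration 2/2 --
    FD 4.5: (11.658,14.294) -> (8.476,11.112) [heading=225, move]
    RT 180: heading 225 -> 45
    RT 270: heading 45 -> 135
  ]
  -- iteration 4/4 --
  PU: pen up
  RT 270: heading 135 -> 225
  REPEAT 2 [
    -- iteration 1/2 --
    FD 4.5: (8.476,11.112) -> (5.294,7.93) [heading=225, move]
    RT 180: heading 225 -> 45
    RT 270: heading 45 -> 135
    -- iteration 2/2 --
    FD 4.5: (5.294,7.93) -> (2.112,11.112) [heading=135, move]
    RT 180: heading 135 -> 315
    RT 270: heading 315 -> 45
  ]
]
RT 221: heading 45 -> 184
LT 180: heading 184 -> 4
Final: pos=(2.112,11.112), heading=4, 1 segment(s) drawn
Segments drawn: 1

Answer: 1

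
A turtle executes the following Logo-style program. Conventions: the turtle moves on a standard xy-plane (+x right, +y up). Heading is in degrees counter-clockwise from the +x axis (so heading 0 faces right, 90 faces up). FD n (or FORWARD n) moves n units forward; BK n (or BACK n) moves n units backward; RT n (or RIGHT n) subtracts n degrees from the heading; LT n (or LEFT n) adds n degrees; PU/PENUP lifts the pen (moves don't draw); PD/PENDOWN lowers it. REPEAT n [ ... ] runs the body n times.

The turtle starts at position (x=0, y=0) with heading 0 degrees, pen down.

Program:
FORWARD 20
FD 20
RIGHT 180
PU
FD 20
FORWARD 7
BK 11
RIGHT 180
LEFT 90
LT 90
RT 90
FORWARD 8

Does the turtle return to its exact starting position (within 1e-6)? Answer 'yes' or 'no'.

Executing turtle program step by step:
Start: pos=(0,0), heading=0, pen down
FD 20: (0,0) -> (20,0) [heading=0, draw]
FD 20: (20,0) -> (40,0) [heading=0, draw]
RT 180: heading 0 -> 180
PU: pen up
FD 20: (40,0) -> (20,0) [heading=180, move]
FD 7: (20,0) -> (13,0) [heading=180, move]
BK 11: (13,0) -> (24,0) [heading=180, move]
RT 180: heading 180 -> 0
LT 90: heading 0 -> 90
LT 90: heading 90 -> 180
RT 90: heading 180 -> 90
FD 8: (24,0) -> (24,8) [heading=90, move]
Final: pos=(24,8), heading=90, 2 segment(s) drawn

Start position: (0, 0)
Final position: (24, 8)
Distance = 25.298; >= 1e-6 -> NOT closed

Answer: no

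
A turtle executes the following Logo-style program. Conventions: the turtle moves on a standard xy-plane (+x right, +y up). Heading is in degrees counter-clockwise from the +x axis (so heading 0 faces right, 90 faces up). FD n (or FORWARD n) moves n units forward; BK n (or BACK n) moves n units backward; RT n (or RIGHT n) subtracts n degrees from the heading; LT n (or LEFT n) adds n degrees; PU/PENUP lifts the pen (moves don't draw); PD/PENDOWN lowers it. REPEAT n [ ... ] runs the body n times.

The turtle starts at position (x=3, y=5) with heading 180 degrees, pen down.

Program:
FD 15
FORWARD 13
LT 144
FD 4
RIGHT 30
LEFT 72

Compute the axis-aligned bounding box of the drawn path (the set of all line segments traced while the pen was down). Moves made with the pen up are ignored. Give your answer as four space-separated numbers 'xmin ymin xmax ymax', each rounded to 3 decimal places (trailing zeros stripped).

Executing turtle program step by step:
Start: pos=(3,5), heading=180, pen down
FD 15: (3,5) -> (-12,5) [heading=180, draw]
FD 13: (-12,5) -> (-25,5) [heading=180, draw]
LT 144: heading 180 -> 324
FD 4: (-25,5) -> (-21.764,2.649) [heading=324, draw]
RT 30: heading 324 -> 294
LT 72: heading 294 -> 6
Final: pos=(-21.764,2.649), heading=6, 3 segment(s) drawn

Segment endpoints: x in {-25, -21.764, -12, 3}, y in {2.649, 5, 5, 5}
xmin=-25, ymin=2.649, xmax=3, ymax=5

Answer: -25 2.649 3 5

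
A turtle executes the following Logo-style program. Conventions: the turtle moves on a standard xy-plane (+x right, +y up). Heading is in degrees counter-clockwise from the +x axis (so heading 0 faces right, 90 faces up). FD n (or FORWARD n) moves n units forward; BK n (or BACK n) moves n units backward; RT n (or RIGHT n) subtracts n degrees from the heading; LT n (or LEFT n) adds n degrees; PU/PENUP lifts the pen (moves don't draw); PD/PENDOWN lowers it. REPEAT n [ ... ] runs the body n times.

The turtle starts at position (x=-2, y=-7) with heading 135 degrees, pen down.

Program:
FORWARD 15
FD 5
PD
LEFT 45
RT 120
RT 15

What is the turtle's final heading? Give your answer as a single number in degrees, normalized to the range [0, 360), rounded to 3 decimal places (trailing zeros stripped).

Answer: 45

Derivation:
Executing turtle program step by step:
Start: pos=(-2,-7), heading=135, pen down
FD 15: (-2,-7) -> (-12.607,3.607) [heading=135, draw]
FD 5: (-12.607,3.607) -> (-16.142,7.142) [heading=135, draw]
PD: pen down
LT 45: heading 135 -> 180
RT 120: heading 180 -> 60
RT 15: heading 60 -> 45
Final: pos=(-16.142,7.142), heading=45, 2 segment(s) drawn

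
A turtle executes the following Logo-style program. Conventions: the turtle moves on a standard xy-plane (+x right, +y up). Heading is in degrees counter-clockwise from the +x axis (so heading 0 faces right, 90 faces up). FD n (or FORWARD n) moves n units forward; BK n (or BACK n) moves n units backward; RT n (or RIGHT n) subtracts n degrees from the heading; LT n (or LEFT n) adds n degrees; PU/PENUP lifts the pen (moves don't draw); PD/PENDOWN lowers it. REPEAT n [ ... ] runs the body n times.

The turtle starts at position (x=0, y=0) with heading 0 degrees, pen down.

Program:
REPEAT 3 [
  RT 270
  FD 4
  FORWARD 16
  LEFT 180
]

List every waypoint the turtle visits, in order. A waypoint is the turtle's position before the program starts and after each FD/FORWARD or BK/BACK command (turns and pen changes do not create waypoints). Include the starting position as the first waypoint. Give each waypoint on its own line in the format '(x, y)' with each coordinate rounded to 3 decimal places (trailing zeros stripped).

Executing turtle program step by step:
Start: pos=(0,0), heading=0, pen down
REPEAT 3 [
  -- iteration 1/3 --
  RT 270: heading 0 -> 90
  FD 4: (0,0) -> (0,4) [heading=90, draw]
  FD 16: (0,4) -> (0,20) [heading=90, draw]
  LT 180: heading 90 -> 270
  -- iteration 2/3 --
  RT 270: heading 270 -> 0
  FD 4: (0,20) -> (4,20) [heading=0, draw]
  FD 16: (4,20) -> (20,20) [heading=0, draw]
  LT 180: heading 0 -> 180
  -- iteration 3/3 --
  RT 270: heading 180 -> 270
  FD 4: (20,20) -> (20,16) [heading=270, draw]
  FD 16: (20,16) -> (20,0) [heading=270, draw]
  LT 180: heading 270 -> 90
]
Final: pos=(20,0), heading=90, 6 segment(s) drawn
Waypoints (7 total):
(0, 0)
(0, 4)
(0, 20)
(4, 20)
(20, 20)
(20, 16)
(20, 0)

Answer: (0, 0)
(0, 4)
(0, 20)
(4, 20)
(20, 20)
(20, 16)
(20, 0)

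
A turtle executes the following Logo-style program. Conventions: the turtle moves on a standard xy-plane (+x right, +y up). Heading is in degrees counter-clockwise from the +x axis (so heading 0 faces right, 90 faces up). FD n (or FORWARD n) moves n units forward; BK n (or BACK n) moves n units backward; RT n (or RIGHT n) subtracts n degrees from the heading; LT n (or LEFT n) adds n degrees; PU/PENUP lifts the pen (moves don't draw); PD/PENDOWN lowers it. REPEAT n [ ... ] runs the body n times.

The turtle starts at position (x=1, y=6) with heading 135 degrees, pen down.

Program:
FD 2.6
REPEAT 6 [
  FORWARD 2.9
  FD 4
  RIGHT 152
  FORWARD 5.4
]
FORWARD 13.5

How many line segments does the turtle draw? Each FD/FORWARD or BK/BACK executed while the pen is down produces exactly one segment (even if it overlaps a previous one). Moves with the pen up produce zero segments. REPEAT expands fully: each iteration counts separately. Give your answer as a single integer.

Executing turtle program step by step:
Start: pos=(1,6), heading=135, pen down
FD 2.6: (1,6) -> (-0.838,7.838) [heading=135, draw]
REPEAT 6 [
  -- iteration 1/6 --
  FD 2.9: (-0.838,7.838) -> (-2.889,9.889) [heading=135, draw]
  FD 4: (-2.889,9.889) -> (-5.718,12.718) [heading=135, draw]
  RT 152: heading 135 -> 343
  FD 5.4: (-5.718,12.718) -> (-0.553,11.139) [heading=343, draw]
  -- iteration 2/6 --
  FD 2.9: (-0.553,11.139) -> (2.22,10.291) [heading=343, draw]
  FD 4: (2.22,10.291) -> (6.045,9.121) [heading=343, draw]
  RT 152: heading 343 -> 191
  FD 5.4: (6.045,9.121) -> (0.744,8.091) [heading=191, draw]
  -- iteration 3/6 --
  FD 2.9: (0.744,8.091) -> (-2.102,7.538) [heading=191, draw]
  FD 4: (-2.102,7.538) -> (-6.029,6.774) [heading=191, draw]
  RT 152: heading 191 -> 39
  FD 5.4: (-6.029,6.774) -> (-1.832,10.173) [heading=39, draw]
  -- iteration 4/6 --
  FD 2.9: (-1.832,10.173) -> (0.421,11.998) [heading=39, draw]
  FD 4: (0.421,11.998) -> (3.53,14.515) [heading=39, draw]
  RT 152: heading 39 -> 247
  FD 5.4: (3.53,14.515) -> (1.42,9.544) [heading=247, draw]
  -- iteration 5/6 --
  FD 2.9: (1.42,9.544) -> (0.287,6.875) [heading=247, draw]
  FD 4: (0.287,6.875) -> (-1.276,3.193) [heading=247, draw]
  RT 152: heading 247 -> 95
  FD 5.4: (-1.276,3.193) -> (-1.747,8.572) [heading=95, draw]
  -- iteration 6/6 --
  FD 2.9: (-1.747,8.572) -> (-1.999,11.461) [heading=95, draw]
  FD 4: (-1.999,11.461) -> (-2.348,15.446) [heading=95, draw]
  RT 152: heading 95 -> 303
  FD 5.4: (-2.348,15.446) -> (0.593,10.917) [heading=303, draw]
]
FD 13.5: (0.593,10.917) -> (7.946,-0.405) [heading=303, draw]
Final: pos=(7.946,-0.405), heading=303, 20 segment(s) drawn
Segments drawn: 20

Answer: 20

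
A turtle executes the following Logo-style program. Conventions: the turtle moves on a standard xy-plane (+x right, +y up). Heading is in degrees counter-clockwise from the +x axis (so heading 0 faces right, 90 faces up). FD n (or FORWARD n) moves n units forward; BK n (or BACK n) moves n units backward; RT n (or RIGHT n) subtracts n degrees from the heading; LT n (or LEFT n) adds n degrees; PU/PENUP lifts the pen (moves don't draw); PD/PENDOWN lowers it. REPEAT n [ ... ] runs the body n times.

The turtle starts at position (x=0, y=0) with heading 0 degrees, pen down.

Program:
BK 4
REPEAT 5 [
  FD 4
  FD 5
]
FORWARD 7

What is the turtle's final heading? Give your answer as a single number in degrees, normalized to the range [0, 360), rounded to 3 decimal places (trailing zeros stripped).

Answer: 0

Derivation:
Executing turtle program step by step:
Start: pos=(0,0), heading=0, pen down
BK 4: (0,0) -> (-4,0) [heading=0, draw]
REPEAT 5 [
  -- iteration 1/5 --
  FD 4: (-4,0) -> (0,0) [heading=0, draw]
  FD 5: (0,0) -> (5,0) [heading=0, draw]
  -- iteration 2/5 --
  FD 4: (5,0) -> (9,0) [heading=0, draw]
  FD 5: (9,0) -> (14,0) [heading=0, draw]
  -- iteration 3/5 --
  FD 4: (14,0) -> (18,0) [heading=0, draw]
  FD 5: (18,0) -> (23,0) [heading=0, draw]
  -- iteration 4/5 --
  FD 4: (23,0) -> (27,0) [heading=0, draw]
  FD 5: (27,0) -> (32,0) [heading=0, draw]
  -- iteration 5/5 --
  FD 4: (32,0) -> (36,0) [heading=0, draw]
  FD 5: (36,0) -> (41,0) [heading=0, draw]
]
FD 7: (41,0) -> (48,0) [heading=0, draw]
Final: pos=(48,0), heading=0, 12 segment(s) drawn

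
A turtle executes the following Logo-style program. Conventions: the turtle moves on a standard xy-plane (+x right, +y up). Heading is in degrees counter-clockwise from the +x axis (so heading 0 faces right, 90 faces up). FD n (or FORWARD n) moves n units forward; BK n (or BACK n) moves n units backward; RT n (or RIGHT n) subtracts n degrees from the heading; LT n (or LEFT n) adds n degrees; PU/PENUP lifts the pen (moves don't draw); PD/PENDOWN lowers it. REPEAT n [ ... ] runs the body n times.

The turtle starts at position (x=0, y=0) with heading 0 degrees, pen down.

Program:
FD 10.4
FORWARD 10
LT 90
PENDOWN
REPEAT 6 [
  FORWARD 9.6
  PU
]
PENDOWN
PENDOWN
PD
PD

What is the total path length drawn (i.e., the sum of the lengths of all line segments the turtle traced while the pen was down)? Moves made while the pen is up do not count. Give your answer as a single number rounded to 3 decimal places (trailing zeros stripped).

Answer: 30

Derivation:
Executing turtle program step by step:
Start: pos=(0,0), heading=0, pen down
FD 10.4: (0,0) -> (10.4,0) [heading=0, draw]
FD 10: (10.4,0) -> (20.4,0) [heading=0, draw]
LT 90: heading 0 -> 90
PD: pen down
REPEAT 6 [
  -- iteration 1/6 --
  FD 9.6: (20.4,0) -> (20.4,9.6) [heading=90, draw]
  PU: pen up
  -- iteration 2/6 --
  FD 9.6: (20.4,9.6) -> (20.4,19.2) [heading=90, move]
  PU: pen up
  -- iteration 3/6 --
  FD 9.6: (20.4,19.2) -> (20.4,28.8) [heading=90, move]
  PU: pen up
  -- iteration 4/6 --
  FD 9.6: (20.4,28.8) -> (20.4,38.4) [heading=90, move]
  PU: pen up
  -- iteration 5/6 --
  FD 9.6: (20.4,38.4) -> (20.4,48) [heading=90, move]
  PU: pen up
  -- iteration 6/6 --
  FD 9.6: (20.4,48) -> (20.4,57.6) [heading=90, move]
  PU: pen up
]
PD: pen down
PD: pen down
PD: pen down
PD: pen down
Final: pos=(20.4,57.6), heading=90, 3 segment(s) drawn

Segment lengths:
  seg 1: (0,0) -> (10.4,0), length = 10.4
  seg 2: (10.4,0) -> (20.4,0), length = 10
  seg 3: (20.4,0) -> (20.4,9.6), length = 9.6
Total = 30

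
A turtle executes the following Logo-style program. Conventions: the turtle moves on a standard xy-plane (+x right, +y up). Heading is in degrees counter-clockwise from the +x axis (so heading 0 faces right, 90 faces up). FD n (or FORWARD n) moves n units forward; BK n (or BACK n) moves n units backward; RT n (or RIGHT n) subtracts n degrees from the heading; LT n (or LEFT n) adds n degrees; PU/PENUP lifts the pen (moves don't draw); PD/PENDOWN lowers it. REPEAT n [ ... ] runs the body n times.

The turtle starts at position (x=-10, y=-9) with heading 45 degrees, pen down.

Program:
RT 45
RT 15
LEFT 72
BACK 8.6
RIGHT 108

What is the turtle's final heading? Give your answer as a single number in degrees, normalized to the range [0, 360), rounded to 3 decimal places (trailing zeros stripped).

Executing turtle program step by step:
Start: pos=(-10,-9), heading=45, pen down
RT 45: heading 45 -> 0
RT 15: heading 0 -> 345
LT 72: heading 345 -> 57
BK 8.6: (-10,-9) -> (-14.684,-16.213) [heading=57, draw]
RT 108: heading 57 -> 309
Final: pos=(-14.684,-16.213), heading=309, 1 segment(s) drawn

Answer: 309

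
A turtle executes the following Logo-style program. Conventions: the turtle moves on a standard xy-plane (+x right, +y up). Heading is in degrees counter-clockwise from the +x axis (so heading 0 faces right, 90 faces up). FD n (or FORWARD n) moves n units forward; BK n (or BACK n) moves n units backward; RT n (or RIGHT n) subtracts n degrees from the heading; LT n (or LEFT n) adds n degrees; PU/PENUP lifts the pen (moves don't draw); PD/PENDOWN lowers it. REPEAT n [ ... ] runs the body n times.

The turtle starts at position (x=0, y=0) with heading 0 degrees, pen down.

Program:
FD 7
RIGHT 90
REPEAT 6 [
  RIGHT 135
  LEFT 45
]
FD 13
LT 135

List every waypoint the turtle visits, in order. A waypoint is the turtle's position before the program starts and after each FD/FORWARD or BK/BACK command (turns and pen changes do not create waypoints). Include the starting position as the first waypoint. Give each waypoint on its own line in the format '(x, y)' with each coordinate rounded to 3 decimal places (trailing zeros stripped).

Answer: (0, 0)
(7, 0)
(7, 13)

Derivation:
Executing turtle program step by step:
Start: pos=(0,0), heading=0, pen down
FD 7: (0,0) -> (7,0) [heading=0, draw]
RT 90: heading 0 -> 270
REPEAT 6 [
  -- iteration 1/6 --
  RT 135: heading 270 -> 135
  LT 45: heading 135 -> 180
  -- iteration 2/6 --
  RT 135: heading 180 -> 45
  LT 45: heading 45 -> 90
  -- iteration 3/6 --
  RT 135: heading 90 -> 315
  LT 45: heading 315 -> 0
  -- iteration 4/6 --
  RT 135: heading 0 -> 225
  LT 45: heading 225 -> 270
  -- iteration 5/6 --
  RT 135: heading 270 -> 135
  LT 45: heading 135 -> 180
  -- iteration 6/6 --
  RT 135: heading 180 -> 45
  LT 45: heading 45 -> 90
]
FD 13: (7,0) -> (7,13) [heading=90, draw]
LT 135: heading 90 -> 225
Final: pos=(7,13), heading=225, 2 segment(s) drawn
Waypoints (3 total):
(0, 0)
(7, 0)
(7, 13)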